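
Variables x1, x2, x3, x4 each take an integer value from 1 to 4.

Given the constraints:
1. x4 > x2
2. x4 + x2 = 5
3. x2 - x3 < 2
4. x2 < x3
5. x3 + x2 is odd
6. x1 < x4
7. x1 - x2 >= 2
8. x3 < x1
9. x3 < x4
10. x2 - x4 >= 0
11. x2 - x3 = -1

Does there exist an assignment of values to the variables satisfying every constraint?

Unsatisfiable

Constraints 4, 6, 8, and 10 give x2 < x3, x3 < x1, x1 < x4, x4 ≤ x2. Chaining: x2 < x3 < x1 < x4 ≤ x2, which forces x2 < x2 — impossible.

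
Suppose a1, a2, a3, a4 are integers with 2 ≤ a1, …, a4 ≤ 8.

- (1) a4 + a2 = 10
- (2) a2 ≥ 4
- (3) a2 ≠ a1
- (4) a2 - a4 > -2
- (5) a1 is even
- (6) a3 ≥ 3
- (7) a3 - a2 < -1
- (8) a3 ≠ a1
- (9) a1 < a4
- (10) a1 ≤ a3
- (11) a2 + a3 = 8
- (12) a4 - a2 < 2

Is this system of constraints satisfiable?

Setting (a1, a2, a3, a4) = (2, 5, 3, 5) satisfies everything: constraint 1: a4 + a2 = 10; constraint 4: a2 - a4 = 0, and the others follow.

Satisfiable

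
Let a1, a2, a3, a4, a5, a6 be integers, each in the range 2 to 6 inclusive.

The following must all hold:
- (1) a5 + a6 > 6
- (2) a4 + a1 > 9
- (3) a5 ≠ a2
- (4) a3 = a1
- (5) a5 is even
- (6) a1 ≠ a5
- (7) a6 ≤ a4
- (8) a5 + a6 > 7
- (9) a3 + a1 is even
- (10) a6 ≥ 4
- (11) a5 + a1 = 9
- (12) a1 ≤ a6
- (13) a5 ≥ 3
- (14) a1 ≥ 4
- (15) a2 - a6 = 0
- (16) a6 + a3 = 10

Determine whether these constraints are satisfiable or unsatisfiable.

Satisfiable

The assignment a1 = 5, a2 = 5, a3 = 5, a4 = 5, a5 = 4, a6 = 5 works:
  constraint 1 holds since a5 + a6 = 9.
  constraint 2 holds since a4 + a1 = 10.
The rest check out directly.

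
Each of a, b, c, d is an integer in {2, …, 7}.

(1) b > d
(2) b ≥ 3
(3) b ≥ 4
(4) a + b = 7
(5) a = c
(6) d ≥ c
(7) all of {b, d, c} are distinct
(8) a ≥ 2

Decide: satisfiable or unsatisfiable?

Satisfiable

Take a = 2, b = 5, c = 2, d = 3. Then constraint 4: a + b = 7; constraint 7: values 5, 3, 2 are distinct, and every other listed constraint is also met.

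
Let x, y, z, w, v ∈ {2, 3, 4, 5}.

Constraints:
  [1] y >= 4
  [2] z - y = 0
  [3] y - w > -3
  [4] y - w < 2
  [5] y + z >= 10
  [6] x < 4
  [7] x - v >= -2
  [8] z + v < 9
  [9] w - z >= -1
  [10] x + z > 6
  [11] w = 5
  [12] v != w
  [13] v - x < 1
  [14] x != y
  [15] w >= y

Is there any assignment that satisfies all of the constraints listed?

Satisfiable

One satisfying assignment is x = 2, y = 5, z = 5, w = 5, v = 2.
For the less obvious constraints — constraint 2: z - y = 0; constraint 3: y - w = 0; constraint 4: y - w = 0 — and the others hold by inspection.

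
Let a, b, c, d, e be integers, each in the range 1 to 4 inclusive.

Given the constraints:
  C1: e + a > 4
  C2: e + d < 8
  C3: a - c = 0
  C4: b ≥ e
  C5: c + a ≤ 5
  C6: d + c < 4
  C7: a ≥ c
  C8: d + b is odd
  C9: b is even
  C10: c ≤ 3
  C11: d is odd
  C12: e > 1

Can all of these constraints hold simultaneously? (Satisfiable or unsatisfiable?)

Satisfiable

One satisfying assignment is a = 2, b = 4, c = 2, d = 1, e = 4.
For the less obvious constraints — constraint 1: e + a = 6; constraint 2: e + d = 5 — and the others hold by inspection.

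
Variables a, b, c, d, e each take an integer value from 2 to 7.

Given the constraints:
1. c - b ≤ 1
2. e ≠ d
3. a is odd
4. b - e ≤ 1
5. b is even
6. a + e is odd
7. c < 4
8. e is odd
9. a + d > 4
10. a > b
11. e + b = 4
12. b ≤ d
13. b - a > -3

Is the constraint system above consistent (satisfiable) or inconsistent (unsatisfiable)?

Unsatisfiable

Constraint 3 makes a odd and constraint 8 makes e odd, so a + e must be even. Constraint 6 says a + e is odd — contradiction.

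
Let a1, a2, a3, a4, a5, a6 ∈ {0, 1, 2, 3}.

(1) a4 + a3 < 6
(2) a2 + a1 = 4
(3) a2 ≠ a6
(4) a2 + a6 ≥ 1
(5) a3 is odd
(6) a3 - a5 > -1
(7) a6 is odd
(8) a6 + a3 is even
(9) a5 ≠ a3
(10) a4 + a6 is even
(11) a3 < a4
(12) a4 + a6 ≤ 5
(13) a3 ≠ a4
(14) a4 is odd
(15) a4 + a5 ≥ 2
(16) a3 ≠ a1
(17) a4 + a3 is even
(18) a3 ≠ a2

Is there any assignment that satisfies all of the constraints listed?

Satisfiable

One satisfying assignment is a1 = 2, a2 = 2, a3 = 1, a4 = 3, a5 = 0, a6 = 1.
For the less obvious constraints — constraint 1: a4 + a3 = 4; constraint 2: a2 + a1 = 4 — and the others hold by inspection.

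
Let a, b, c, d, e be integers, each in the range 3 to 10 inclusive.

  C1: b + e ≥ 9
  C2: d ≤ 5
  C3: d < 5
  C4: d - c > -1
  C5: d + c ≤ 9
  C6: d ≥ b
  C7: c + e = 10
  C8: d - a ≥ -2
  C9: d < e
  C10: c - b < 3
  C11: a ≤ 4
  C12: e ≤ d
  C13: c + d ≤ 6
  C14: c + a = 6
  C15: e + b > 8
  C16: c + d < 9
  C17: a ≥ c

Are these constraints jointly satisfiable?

Unsatisfiable

From constraints 11 and 17: c ≤ a ≤ 4. From constraints 2 and 12: e ≤ d ≤ 5. Hence c + e ≤ 9. But constraint 7 requires c + e = 10, and 10 > 9. Contradiction.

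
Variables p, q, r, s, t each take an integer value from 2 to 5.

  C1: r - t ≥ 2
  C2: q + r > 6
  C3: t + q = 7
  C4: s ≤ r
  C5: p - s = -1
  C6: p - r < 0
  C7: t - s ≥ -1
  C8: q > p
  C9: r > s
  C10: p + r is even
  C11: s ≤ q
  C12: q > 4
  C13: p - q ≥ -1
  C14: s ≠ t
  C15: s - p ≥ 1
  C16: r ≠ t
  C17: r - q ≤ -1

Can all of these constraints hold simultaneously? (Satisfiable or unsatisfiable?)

Unsatisfiable

Constraints 1, 7, 13, 15, and 17 give q − r ≥ 1, r − t ≥ 2, t − s ≥ -1, s − p ≥ 1, p − q ≥ -1.
Adding all 5 inequalities: the left sides telescope to 0, and the right sides sum to 1 + 2 + (-1) + 1 + (-1) = 2. So 0 ≥ 2, which is false.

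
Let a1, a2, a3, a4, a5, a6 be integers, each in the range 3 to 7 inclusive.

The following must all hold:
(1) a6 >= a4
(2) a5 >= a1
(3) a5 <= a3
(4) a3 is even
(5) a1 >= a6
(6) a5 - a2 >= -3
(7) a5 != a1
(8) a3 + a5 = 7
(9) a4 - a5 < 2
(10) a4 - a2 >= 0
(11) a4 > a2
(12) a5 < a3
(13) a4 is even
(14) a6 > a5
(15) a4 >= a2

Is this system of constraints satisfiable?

Unsatisfiable

Constraints 2, 5, and 14 give a5 < a6, a6 ≤ a1, a1 ≤ a5. Chaining: a5 < a6 ≤ a1 ≤ a5, which forces a5 < a5 — impossible.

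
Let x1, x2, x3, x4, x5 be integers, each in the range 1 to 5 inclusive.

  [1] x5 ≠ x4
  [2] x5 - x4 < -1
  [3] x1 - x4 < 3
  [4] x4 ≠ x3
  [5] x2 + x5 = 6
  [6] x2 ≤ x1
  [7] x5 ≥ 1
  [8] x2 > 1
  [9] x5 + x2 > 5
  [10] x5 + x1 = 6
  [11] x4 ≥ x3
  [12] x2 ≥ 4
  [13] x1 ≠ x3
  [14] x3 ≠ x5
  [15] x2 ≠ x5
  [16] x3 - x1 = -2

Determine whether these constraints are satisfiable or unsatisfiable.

Satisfiable

The assignment x1 = 5, x2 = 5, x3 = 3, x4 = 5, x5 = 1 works:
  constraint 2 holds since x5 - x4 = -4.
  constraint 3 holds since x1 - x4 = 0.
  constraint 5 holds since x2 + x5 = 6.
The rest check out directly.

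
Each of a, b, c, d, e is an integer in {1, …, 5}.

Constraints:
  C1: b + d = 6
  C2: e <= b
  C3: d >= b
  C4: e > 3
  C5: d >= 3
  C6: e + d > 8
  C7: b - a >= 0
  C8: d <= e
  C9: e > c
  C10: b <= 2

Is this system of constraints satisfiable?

From constraints 5 and 8: e ≥ d and d ≥ 3, so e ≥ 3. From constraints 2 and 10: e ≤ b and b ≤ 2, so e ≤ 2. But 2 < 3, so no value of e works.

Unsatisfiable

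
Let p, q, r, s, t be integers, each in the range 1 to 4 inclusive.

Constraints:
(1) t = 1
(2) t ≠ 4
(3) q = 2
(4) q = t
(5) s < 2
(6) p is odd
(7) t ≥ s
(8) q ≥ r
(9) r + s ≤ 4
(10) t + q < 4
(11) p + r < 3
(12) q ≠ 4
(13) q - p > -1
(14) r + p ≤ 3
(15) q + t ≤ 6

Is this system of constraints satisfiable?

Constraint 3 fixes q = 2 and constraint 1 fixes t = 1, but constraint 4 requires q = t. Since 2 ≠ 1, contradiction.

Unsatisfiable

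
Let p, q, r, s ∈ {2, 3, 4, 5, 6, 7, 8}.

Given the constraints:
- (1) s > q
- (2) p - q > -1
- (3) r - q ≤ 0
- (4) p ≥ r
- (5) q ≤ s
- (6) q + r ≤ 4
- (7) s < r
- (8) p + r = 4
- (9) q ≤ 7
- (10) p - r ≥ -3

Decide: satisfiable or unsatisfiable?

Unsatisfiable

Constraints 3, 5, and 7 give s < r, r ≤ q, q ≤ s. Chaining: s < r ≤ q ≤ s, which forces s < s — impossible.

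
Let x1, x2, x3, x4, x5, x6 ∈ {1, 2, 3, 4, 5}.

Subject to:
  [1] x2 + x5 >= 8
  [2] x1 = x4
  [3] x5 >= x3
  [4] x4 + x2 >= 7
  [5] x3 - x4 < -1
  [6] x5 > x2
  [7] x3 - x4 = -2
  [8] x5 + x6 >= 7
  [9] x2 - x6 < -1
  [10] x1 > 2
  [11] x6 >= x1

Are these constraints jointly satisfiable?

Setting (x1, x2, x3, x4, x5, x6) = (5, 3, 3, 5, 5, 5) satisfies everything: constraint 1: x2 + x5 = 8; constraint 4: x4 + x2 = 8, and the others follow.

Satisfiable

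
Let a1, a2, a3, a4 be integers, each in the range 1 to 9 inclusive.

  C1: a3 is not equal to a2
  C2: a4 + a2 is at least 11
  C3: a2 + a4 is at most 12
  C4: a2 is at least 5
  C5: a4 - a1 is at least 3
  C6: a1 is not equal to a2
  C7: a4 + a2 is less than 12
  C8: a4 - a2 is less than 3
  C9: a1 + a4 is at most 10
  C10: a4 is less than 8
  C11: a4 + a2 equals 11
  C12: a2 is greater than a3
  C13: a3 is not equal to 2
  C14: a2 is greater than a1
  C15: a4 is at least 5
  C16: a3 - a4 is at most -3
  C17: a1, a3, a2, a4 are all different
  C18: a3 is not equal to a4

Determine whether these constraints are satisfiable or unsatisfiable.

Satisfiable

One satisfying assignment is a1 = 3, a2 = 5, a3 = 1, a4 = 6.
For the less obvious constraints — constraint 2: a4 + a2 = 11; constraint 3: a2 + a4 = 11 — and the others hold by inspection.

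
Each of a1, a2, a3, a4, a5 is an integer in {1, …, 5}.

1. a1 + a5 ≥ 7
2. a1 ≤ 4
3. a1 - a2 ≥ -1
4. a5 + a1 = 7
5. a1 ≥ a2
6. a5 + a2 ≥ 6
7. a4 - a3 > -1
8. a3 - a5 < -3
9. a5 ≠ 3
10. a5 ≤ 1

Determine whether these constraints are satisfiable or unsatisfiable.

From constraint 2: a1 ≤ 4. From constraint 10: a5 ≤ 1. Hence a1 + a5 ≤ 5. But constraint 1 requires a1 + a5 ≥ 7, and 7 > 5. Contradiction.

Unsatisfiable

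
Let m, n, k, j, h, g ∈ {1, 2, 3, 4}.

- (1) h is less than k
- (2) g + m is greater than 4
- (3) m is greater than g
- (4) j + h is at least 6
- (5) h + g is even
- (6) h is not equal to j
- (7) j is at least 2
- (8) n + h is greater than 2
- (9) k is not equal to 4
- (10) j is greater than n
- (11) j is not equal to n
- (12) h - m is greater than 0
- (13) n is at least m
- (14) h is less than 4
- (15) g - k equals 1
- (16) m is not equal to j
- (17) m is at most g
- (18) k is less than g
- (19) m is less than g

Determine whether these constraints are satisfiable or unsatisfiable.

Constraints 1, 3, 12, and 18 give k < g, g < m, m < h, h < k. Chaining: k < g < m < h < k, which forces k < k — impossible.

Unsatisfiable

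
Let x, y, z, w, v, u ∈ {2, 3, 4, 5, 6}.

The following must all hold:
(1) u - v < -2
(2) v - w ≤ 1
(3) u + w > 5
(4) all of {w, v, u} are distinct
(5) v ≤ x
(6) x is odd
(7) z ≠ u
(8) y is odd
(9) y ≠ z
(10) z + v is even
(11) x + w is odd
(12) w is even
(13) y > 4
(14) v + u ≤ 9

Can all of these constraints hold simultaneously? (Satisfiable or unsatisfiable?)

Satisfiable

Take x = 5, y = 5, z = 3, w = 4, v = 5, u = 2. Then constraint 1: u - v = -3; constraint 2: v - w = 1, and every other listed constraint is also met.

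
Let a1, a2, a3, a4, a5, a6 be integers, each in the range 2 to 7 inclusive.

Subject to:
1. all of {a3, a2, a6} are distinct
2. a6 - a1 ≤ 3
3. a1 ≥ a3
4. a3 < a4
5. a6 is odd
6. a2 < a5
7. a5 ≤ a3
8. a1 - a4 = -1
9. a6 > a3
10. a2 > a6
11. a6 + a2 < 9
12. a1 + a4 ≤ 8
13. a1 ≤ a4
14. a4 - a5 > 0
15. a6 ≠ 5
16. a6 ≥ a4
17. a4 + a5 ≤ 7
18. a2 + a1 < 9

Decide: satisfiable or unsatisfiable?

Constraints 4, 6, 7, 10, and 16 give a6 < a2, a2 < a5, a5 ≤ a3, a3 < a4, a4 ≤ a6. Chaining: a6 < a2 < a5 ≤ a3 < a4 ≤ a6, which forces a6 < a6 — impossible.

Unsatisfiable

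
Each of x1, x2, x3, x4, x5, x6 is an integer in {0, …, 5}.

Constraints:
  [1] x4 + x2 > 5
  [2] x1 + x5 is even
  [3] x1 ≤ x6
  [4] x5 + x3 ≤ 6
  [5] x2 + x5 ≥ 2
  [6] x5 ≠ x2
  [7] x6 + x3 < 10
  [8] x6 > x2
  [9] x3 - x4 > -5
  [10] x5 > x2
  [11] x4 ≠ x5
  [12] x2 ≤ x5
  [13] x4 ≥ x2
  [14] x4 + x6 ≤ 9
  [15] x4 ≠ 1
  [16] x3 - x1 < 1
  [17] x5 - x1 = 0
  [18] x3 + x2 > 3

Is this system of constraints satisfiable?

One satisfying assignment is x1 = 3, x2 = 1, x3 = 3, x4 = 5, x5 = 3, x6 = 4.
For the less obvious constraints — constraint 1: x4 + x2 = 6; constraint 4: x5 + x3 = 6 — and the others hold by inspection.

Satisfiable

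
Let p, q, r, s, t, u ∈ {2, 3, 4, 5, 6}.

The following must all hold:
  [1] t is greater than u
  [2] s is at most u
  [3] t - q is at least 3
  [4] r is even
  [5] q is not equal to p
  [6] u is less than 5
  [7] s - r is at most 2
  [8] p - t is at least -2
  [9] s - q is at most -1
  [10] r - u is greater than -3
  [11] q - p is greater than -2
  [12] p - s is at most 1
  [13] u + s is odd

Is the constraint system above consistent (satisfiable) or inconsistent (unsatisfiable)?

Unsatisfiable

Constraints 3, 8, 9, and 12 give s − p ≥ -1, p − t ≥ -2, t − q ≥ 3, q − s ≥ 1.
Adding all 4 inequalities: the left sides telescope to 0, and the right sides sum to (-1) + (-2) + 3 + 1 = 1. So 0 ≥ 1, which is false.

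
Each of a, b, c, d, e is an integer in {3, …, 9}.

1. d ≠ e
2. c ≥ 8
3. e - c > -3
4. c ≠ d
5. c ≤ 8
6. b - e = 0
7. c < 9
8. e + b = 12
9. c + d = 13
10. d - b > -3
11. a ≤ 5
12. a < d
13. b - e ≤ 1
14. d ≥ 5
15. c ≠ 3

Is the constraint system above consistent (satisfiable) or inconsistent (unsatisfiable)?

Satisfiable

Try a = 4, b = 6, c = 8, d = 5, e = 6.
Check constraint 3: e - c = -2; constraint 6: b - e = 0; constraint 8: e + b = 12. The remaining constraints are straightforward to verify.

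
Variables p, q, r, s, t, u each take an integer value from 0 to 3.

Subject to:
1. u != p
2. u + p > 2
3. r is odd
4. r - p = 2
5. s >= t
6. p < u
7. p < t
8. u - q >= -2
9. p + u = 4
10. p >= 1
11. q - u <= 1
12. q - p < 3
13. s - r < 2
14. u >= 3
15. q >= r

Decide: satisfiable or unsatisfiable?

The assignment p = 1, q = 3, r = 3, s = 3, t = 2, u = 3 works:
  constraint 2 holds since u + p = 4.
  constraint 4 holds since r - p = 2.
  constraint 8 holds since u - q = 0.
The rest check out directly.

Satisfiable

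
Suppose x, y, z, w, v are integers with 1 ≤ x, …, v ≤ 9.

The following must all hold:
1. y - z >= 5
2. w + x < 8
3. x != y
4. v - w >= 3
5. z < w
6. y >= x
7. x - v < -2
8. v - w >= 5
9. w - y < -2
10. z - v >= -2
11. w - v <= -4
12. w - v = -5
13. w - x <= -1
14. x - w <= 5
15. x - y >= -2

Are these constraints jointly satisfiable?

Constraints 1, 8, 10, 14, and 15 give z − v ≥ -2, v − w ≥ 5, w − x ≥ -5, x − y ≥ -2, y − z ≥ 5.
Adding all 5 inequalities: the left sides telescope to 0, and the right sides sum to (-2) + 5 + (-5) + (-2) + 5 = 1. So 0 ≥ 1, which is false.

Unsatisfiable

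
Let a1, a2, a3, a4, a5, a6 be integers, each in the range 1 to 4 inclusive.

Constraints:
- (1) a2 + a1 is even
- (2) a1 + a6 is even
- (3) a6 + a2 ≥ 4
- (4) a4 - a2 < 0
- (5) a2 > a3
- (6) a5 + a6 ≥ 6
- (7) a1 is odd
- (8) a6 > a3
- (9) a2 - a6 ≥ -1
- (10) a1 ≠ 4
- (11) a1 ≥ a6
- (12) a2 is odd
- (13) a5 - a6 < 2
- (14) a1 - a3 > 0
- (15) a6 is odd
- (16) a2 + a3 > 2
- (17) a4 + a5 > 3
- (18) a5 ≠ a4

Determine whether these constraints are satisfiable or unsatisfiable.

Satisfiable

Try a1 = 3, a2 = 3, a3 = 1, a4 = 2, a5 = 3, a6 = 3.
Check constraint 3: a6 + a2 = 6; constraint 4: a4 - a2 = -1. The remaining constraints are straightforward to verify.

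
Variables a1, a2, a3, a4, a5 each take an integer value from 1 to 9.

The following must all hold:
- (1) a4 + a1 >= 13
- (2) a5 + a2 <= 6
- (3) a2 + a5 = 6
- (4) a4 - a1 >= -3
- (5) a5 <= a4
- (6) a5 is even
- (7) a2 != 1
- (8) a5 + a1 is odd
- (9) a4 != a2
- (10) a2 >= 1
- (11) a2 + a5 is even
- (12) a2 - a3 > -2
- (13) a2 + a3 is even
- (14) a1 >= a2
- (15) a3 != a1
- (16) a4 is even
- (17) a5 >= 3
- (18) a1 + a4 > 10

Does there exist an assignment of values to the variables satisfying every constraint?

Satisfiable

Take a1 = 7, a2 = 2, a3 = 2, a4 = 6, a5 = 4. Then constraint 1: a4 + a1 = 13; constraint 2: a5 + a2 = 6; constraint 3: a2 + a5 = 6, and every other listed constraint is also met.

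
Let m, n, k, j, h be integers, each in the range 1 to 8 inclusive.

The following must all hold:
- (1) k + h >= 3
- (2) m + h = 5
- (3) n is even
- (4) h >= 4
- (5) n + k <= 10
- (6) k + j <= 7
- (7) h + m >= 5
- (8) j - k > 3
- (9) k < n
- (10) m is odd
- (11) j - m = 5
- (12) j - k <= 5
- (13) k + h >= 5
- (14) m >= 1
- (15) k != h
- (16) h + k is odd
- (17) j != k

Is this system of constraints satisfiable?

Satisfiable

Take m = 1, n = 6, k = 1, j = 6, h = 4. Then constraint 1: k + h = 5; constraint 2: m + h = 5; constraint 5: n + k = 7, and every other listed constraint is also met.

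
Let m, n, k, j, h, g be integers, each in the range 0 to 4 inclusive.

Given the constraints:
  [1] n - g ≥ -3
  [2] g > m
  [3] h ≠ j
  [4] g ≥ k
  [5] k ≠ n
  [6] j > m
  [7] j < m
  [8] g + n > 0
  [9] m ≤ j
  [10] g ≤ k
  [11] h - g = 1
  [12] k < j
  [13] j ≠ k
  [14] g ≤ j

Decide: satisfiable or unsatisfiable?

Constraints 2, 7, 10, and 12 give k < j, j < m, m < g, g ≤ k. Chaining: k < j < m < g ≤ k, which forces k < k — impossible.

Unsatisfiable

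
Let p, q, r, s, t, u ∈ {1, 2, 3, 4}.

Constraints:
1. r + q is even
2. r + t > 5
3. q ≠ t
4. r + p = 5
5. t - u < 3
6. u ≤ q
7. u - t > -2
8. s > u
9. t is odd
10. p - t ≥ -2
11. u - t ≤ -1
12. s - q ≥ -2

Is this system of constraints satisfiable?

Setting (p, q, r, s, t, u) = (1, 4, 4, 4, 3, 2) satisfies everything: constraint 2: r + t = 7; constraint 4: r + p = 5, and the others follow.

Satisfiable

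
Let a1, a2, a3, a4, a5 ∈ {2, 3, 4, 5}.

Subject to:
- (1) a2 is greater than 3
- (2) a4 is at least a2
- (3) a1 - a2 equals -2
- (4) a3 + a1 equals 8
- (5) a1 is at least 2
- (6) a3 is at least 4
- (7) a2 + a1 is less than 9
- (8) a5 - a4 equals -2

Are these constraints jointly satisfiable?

The assignment a1 = 3, a2 = 5, a3 = 5, a4 = 5, a5 = 3 works:
  constraint 3 holds since a1 - a2 = -2.
  constraint 4 holds since a3 + a1 = 8.
  constraint 7 holds since a2 + a1 = 8.
The rest check out directly.

Satisfiable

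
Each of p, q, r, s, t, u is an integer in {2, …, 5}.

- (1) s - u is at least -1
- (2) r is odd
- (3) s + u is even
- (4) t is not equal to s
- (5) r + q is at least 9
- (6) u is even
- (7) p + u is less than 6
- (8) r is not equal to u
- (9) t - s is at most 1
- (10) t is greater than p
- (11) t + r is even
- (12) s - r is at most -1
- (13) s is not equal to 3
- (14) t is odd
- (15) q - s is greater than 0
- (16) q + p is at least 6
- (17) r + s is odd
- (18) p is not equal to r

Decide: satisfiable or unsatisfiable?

One satisfying assignment is p = 2, q = 5, r = 5, s = 2, t = 3, u = 2.
For the less obvious constraints — constraint 1: s - u = 0; constraint 5: r + q = 10 — and the others hold by inspection.

Satisfiable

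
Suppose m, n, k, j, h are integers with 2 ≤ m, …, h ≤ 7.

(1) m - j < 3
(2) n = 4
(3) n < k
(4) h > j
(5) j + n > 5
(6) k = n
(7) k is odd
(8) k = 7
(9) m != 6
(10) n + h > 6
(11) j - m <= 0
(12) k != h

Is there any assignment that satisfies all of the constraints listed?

Unsatisfiable

Constraint 8 fixes k = 7 and constraint 2 fixes n = 4, but constraint 6 requires k = n. Since 7 ≠ 4, contradiction.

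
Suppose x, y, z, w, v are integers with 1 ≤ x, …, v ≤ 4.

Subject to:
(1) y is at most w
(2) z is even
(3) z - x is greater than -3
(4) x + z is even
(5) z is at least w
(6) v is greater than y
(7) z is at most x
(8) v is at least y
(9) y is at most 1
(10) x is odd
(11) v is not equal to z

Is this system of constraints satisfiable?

Unsatisfiable

Constraint 10 makes x odd and constraint 2 makes z even, so x + z must be odd. Constraint 4 says x + z is even — contradiction.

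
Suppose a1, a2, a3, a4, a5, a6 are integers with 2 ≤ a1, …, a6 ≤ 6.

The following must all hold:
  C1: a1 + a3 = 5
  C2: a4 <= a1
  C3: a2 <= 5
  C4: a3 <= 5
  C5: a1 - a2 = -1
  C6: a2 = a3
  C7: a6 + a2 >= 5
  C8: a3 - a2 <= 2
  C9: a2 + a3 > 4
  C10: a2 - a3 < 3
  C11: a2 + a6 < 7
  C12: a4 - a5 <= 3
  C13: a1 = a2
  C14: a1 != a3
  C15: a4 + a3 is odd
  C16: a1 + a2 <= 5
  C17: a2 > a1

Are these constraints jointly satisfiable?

Unsatisfiable

From constraints 6 and 13, a1 = a2 = a3, so a1 = a3. But constraint 14 says a1 ≠ a3. Contradiction.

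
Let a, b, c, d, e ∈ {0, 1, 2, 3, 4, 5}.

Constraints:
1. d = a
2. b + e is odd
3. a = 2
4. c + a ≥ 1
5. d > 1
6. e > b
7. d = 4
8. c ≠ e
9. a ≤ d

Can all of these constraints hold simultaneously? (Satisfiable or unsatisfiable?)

Unsatisfiable

Constraint 7 fixes d = 4 and constraint 3 fixes a = 2, but constraint 1 requires d = a. Since 4 ≠ 2, contradiction.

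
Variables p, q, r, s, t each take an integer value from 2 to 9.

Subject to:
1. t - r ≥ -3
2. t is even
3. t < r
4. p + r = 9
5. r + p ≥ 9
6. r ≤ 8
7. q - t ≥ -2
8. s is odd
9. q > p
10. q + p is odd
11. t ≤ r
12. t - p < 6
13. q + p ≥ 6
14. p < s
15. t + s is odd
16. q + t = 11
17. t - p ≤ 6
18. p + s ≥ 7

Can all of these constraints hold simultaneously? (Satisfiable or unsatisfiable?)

Try p = 2, q = 5, r = 7, s = 7, t = 6.
Check constraint 1: t - r = -1; constraint 4: p + r = 9; constraint 5: r + p = 9. The remaining constraints are straightforward to verify.

Satisfiable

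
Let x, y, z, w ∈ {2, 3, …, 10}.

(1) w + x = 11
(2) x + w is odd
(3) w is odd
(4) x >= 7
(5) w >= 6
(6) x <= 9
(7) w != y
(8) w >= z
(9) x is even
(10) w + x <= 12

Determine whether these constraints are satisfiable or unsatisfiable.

From constraint 5: w ≥ 6. From constraint 4: x ≥ 7. Hence w + x ≥ 13. But constraint 10 requires w + x ≤ 12, and 12 < 13. Contradiction.

Unsatisfiable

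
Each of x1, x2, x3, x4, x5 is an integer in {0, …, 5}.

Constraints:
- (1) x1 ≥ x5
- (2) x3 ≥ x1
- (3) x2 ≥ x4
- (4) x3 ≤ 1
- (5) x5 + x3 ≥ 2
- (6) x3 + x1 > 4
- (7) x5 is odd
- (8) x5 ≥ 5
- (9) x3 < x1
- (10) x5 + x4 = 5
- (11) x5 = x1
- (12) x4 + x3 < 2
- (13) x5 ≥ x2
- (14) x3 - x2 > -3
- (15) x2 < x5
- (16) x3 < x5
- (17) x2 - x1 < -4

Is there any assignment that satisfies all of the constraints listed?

Unsatisfiable

From constraints 1 and 8: x1 ≥ x5 and x5 ≥ 5, so x1 ≥ 5. From constraints 2 and 4: x1 ≤ x3 and x3 ≤ 1, so x1 ≤ 1. But 1 < 5, so no value of x1 works.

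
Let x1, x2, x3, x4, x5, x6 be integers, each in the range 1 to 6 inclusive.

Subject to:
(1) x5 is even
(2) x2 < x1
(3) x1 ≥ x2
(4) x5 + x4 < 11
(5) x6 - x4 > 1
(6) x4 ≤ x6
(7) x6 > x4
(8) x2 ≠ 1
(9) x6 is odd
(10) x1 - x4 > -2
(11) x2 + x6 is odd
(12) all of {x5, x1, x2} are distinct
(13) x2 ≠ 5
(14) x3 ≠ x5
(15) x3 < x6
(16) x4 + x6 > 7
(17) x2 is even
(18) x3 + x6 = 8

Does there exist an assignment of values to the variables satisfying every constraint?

The assignment x1 = 4, x2 = 2, x3 = 3, x4 = 3, x5 = 6, x6 = 5 works:
  constraint 4 holds since x5 + x4 = 9.
  constraint 5 holds since x6 - x4 = 2.
  constraint 10 holds since x1 - x4 = 1.
The rest check out directly.

Satisfiable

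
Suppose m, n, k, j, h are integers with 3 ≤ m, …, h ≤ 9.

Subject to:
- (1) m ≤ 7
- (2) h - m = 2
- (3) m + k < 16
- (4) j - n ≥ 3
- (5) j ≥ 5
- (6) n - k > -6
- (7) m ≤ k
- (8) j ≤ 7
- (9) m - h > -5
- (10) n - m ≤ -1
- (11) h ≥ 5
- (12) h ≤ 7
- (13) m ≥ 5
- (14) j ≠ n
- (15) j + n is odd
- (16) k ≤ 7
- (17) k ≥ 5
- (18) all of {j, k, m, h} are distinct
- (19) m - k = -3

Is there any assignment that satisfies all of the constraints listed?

Constraints 1, 5, 8, 11, 12, 13, 16, and 17 confine each of j, k, m, h to the 3 values {5, …, 7}.
Constraint 18 requires all 4 of them to be distinct, but only 3 values are available — impossible by the pigeonhole principle.

Unsatisfiable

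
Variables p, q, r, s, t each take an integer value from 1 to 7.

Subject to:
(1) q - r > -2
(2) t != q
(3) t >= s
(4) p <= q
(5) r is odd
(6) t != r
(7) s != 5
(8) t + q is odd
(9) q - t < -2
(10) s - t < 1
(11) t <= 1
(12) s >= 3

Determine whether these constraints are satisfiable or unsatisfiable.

Unsatisfiable

From constraint 12: s ≥ 3. From constraints 3 and 11: s ≤ t and t ≤ 1, so s ≤ 1. But 1 < 3, so no value of s works.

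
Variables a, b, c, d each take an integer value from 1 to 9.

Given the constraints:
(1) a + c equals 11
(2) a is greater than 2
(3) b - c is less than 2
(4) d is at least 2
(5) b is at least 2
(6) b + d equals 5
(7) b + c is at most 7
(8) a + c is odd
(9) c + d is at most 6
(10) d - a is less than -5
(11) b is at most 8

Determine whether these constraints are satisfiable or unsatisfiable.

Satisfiable

Take a = 8, b = 3, c = 3, d = 2. Then constraint 1: a + c = 11; constraint 3: b - c = 0, and every other listed constraint is also met.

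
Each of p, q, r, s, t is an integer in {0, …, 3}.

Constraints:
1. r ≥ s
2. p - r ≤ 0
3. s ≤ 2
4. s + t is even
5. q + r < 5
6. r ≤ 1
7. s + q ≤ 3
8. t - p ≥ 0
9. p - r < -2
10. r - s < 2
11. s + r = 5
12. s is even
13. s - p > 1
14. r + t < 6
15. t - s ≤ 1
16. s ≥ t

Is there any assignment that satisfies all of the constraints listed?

From constraint 3: s ≤ 2. From constraint 6: r ≤ 1. Hence s + r ≤ 3. But constraint 11 requires s + r = 5, and 5 > 3. Contradiction.

Unsatisfiable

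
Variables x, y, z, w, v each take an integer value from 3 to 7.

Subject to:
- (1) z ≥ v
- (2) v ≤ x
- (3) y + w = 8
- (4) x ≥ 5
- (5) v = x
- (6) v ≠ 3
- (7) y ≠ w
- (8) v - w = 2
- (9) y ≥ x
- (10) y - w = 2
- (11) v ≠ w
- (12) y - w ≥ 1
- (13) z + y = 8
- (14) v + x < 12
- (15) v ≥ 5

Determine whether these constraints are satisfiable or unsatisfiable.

From constraints 1 and 15: z ≥ v ≥ 5. From constraints 4 and 9: y ≥ x ≥ 5. Hence z + y ≥ 10. But constraint 13 requires z + y = 8, and 8 < 10. Contradiction.

Unsatisfiable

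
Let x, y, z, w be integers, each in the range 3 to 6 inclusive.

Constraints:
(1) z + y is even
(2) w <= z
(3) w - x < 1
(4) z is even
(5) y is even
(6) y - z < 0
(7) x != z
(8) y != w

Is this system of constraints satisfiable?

Satisfiable

The assignment x = 4, y = 4, z = 6, w = 3 works:
  constraint 3 holds since w - x = -1.
  constraint 6 holds since y - z = -2.
The rest check out directly.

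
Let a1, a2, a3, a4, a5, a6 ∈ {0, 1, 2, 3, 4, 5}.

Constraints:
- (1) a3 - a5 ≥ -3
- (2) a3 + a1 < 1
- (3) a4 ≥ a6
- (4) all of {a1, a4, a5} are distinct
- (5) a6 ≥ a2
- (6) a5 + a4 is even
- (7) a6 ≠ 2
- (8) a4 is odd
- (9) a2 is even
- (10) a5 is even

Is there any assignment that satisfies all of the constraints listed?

Constraint 10 makes a5 even and constraint 8 makes a4 odd, so a5 + a4 must be odd. Constraint 6 says a5 + a4 is even — contradiction.

Unsatisfiable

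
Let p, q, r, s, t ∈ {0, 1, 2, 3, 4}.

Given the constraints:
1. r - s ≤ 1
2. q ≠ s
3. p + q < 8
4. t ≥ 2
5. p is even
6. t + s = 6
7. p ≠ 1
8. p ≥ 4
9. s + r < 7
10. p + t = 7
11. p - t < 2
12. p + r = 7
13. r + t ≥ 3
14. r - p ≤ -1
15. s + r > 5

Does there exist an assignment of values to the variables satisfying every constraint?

The assignment p = 4, q = 2, r = 3, s = 3, t = 3 works:
  constraint 1 holds since r - s = 0.
  constraint 3 holds since p + q = 6.
The rest check out directly.

Satisfiable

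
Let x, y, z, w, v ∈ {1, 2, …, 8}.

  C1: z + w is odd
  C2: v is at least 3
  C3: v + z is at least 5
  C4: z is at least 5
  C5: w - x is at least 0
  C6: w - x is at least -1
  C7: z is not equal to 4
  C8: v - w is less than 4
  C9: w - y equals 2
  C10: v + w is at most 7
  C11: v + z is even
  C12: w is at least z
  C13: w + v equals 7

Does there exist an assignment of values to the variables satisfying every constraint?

Unsatisfiable

From constraints 4 and 12: w ≥ z ≥ 5. From constraint 2: v ≥ 3. Hence w + v ≥ 8. But constraint 13 requires w + v = 7, and 7 < 8. Contradiction.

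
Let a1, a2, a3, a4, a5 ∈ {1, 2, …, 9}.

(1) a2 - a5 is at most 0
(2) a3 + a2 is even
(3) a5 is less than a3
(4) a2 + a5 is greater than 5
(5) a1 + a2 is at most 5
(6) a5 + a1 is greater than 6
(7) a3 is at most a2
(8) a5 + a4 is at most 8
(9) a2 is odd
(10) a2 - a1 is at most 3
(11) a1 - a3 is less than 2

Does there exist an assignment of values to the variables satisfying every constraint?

Unsatisfiable

Constraints 1, 3, and 7 give a3 ≤ a2, a2 ≤ a5, a5 < a3. Chaining: a3 ≤ a2 ≤ a5 < a3, which forces a3 < a3 — impossible.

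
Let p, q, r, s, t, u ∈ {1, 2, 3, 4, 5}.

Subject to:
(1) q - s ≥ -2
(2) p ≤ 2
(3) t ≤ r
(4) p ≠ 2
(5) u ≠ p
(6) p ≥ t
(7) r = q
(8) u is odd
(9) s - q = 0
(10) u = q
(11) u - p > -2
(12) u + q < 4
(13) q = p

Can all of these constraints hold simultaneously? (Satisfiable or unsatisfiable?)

Unsatisfiable

From constraints 10 and 13, u = q = p, so u = p. But constraint 5 says u ≠ p. Contradiction.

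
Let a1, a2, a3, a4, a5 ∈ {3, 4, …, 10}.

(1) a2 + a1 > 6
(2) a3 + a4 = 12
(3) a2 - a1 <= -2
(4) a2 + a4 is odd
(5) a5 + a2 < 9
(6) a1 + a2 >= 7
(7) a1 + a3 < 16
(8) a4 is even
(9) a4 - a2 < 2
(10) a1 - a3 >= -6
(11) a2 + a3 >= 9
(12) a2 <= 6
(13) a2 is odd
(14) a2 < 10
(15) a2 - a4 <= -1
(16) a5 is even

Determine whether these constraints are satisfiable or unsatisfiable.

Satisfiable

The assignment a1 = 5, a2 = 3, a3 = 8, a4 = 4, a5 = 4 works:
  constraint 1 holds since a2 + a1 = 8.
  constraint 2 holds since a3 + a4 = 12.
  constraint 3 holds since a2 - a1 = -2.
The rest check out directly.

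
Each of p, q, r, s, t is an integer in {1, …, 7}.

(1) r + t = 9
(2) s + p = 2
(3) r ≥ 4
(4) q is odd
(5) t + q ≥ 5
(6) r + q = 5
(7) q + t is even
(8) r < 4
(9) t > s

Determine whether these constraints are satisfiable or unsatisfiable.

Unsatisfiable

From constraint 3: r ≥ 4. From constraint 8: r ≤ 3. But 3 < 4, so no value of r works.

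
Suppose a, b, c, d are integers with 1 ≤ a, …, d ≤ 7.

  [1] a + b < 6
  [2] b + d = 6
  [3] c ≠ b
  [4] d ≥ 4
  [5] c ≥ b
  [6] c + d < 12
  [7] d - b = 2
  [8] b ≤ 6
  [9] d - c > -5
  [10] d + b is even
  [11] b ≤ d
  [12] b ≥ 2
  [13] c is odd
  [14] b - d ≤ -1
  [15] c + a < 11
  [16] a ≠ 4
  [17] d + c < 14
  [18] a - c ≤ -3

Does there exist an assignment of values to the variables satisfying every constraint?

Satisfiable

Take a = 2, b = 2, c = 7, d = 4. Then constraint 1: a + b = 4; constraint 2: b + d = 6; constraint 6: c + d = 11, and every other listed constraint is also met.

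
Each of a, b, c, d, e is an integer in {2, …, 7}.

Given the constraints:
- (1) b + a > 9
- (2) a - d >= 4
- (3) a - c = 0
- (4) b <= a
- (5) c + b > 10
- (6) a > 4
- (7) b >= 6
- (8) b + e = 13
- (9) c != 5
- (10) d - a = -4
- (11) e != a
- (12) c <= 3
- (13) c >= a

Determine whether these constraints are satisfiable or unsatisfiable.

Unsatisfiable

From constraints 4 and 7: a ≥ b and b ≥ 6, so a ≥ 6. From constraints 12 and 13: a ≤ c and c ≤ 3, so a ≤ 3. But 3 < 6, so no value of a works.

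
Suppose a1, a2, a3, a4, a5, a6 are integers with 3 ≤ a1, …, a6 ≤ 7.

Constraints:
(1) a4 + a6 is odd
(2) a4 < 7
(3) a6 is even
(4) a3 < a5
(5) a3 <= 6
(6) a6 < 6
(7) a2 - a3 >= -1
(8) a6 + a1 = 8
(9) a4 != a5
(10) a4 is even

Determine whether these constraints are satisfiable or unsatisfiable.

Constraint 10 makes a4 even and constraint 3 makes a6 even, so a4 + a6 must be even. Constraint 1 says a4 + a6 is odd — contradiction.

Unsatisfiable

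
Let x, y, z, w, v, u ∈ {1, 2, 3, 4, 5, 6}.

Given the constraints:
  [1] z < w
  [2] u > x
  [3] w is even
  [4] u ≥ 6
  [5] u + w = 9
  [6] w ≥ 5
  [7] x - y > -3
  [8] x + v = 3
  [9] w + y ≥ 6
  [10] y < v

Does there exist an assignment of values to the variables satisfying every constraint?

Unsatisfiable

From constraint 4: u ≥ 6. From constraint 6: w ≥ 5. Hence u + w ≥ 11. But constraint 5 requires u + w = 9, and 9 < 11. Contradiction.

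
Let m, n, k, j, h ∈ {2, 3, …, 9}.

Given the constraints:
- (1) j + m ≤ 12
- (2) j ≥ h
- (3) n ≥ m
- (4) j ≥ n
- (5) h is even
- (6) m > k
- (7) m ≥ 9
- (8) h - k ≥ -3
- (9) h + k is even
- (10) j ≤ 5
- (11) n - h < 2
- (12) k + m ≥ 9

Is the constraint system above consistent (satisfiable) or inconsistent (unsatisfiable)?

From constraints 3 and 7: n ≥ m and m ≥ 9, so n ≥ 9. From constraints 4 and 10: n ≤ j and j ≤ 5, so n ≤ 5. But 5 < 9, so no value of n works.

Unsatisfiable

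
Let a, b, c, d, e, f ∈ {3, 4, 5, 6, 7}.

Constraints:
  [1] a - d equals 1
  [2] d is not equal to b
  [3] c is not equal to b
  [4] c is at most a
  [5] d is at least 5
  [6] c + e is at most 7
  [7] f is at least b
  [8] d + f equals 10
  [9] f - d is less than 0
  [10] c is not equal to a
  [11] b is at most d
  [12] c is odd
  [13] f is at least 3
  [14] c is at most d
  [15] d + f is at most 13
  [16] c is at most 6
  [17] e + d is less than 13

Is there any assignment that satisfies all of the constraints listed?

Try a = 7, b = 4, c = 3, d = 6, e = 4, f = 4.
Check constraint 1: a - d = 1; constraint 6: c + e = 7. The remaining constraints are straightforward to verify.

Satisfiable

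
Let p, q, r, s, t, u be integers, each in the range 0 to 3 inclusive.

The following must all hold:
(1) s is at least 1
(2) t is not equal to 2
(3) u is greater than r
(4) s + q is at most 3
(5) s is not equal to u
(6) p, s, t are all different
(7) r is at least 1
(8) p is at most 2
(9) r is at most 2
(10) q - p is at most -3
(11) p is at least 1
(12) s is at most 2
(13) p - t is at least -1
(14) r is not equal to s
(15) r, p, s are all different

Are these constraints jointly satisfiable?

Constraints 1, 7, 8, 9, 11, and 12 confine each of r, p, s to the 2 values {1, 2}.
Constraint 15 requires all 3 of them to be distinct, but only 2 values are available — impossible by the pigeonhole principle.

Unsatisfiable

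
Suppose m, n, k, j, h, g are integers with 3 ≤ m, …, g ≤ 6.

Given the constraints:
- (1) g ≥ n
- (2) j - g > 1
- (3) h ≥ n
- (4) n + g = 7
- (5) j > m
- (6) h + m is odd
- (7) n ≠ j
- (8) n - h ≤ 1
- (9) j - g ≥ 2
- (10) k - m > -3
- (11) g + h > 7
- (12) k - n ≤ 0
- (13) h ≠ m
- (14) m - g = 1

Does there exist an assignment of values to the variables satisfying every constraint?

Satisfiable

One satisfying assignment is m = 5, n = 3, k = 3, j = 6, h = 4, g = 4.
For the less obvious constraints — constraint 2: j - g = 2; constraint 4: n + g = 7; constraint 8: n - h = -1 — and the others hold by inspection.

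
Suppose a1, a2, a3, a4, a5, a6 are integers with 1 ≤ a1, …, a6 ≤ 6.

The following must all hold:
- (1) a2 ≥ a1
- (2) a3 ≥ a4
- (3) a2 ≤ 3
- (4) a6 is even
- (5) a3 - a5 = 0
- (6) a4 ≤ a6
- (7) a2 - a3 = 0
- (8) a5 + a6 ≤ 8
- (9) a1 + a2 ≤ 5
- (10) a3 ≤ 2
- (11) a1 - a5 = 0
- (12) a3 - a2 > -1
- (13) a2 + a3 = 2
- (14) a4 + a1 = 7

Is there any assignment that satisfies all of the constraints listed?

From constraints 2 and 10: a4 ≤ a3 ≤ 2. From constraints 1 and 3: a1 ≤ a2 ≤ 3. Hence a4 + a1 ≤ 5. But constraint 14 requires a4 + a1 = 7, and 7 > 5. Contradiction.

Unsatisfiable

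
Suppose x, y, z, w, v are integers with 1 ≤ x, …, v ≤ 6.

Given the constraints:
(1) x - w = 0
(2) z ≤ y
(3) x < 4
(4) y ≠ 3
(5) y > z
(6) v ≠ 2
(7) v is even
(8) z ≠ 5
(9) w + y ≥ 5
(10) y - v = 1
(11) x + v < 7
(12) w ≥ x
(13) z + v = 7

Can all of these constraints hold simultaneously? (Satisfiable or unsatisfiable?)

Take x = 2, y = 5, z = 3, w = 2, v = 4. Then constraint 1: x - w = 0; constraint 9: w + y = 7, and every other listed constraint is also met.

Satisfiable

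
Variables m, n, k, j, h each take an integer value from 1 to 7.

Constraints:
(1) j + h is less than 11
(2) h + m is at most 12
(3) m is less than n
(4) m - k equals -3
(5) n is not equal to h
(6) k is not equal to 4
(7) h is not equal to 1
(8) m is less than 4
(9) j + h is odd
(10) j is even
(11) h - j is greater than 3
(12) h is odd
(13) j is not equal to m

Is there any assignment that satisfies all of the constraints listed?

Take m = 3, n = 6, k = 6, j = 2, h = 7. Then constraint 1: j + h = 9; constraint 2: h + m = 10; constraint 4: m - k = -3, and every other listed constraint is also met.

Satisfiable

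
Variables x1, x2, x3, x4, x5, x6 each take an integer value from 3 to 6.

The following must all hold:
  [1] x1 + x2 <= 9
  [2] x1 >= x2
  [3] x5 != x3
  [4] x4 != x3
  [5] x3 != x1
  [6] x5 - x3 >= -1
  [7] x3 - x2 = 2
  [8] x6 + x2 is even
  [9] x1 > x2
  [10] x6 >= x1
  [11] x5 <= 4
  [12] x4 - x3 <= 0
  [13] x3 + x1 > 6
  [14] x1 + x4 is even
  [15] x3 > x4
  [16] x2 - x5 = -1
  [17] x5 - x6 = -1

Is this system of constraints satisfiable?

Take x1 = 4, x2 = 3, x3 = 5, x4 = 4, x5 = 4, x6 = 5. Then constraint 1: x1 + x2 = 7; constraint 6: x5 - x3 = -1, and every other listed constraint is also met.

Satisfiable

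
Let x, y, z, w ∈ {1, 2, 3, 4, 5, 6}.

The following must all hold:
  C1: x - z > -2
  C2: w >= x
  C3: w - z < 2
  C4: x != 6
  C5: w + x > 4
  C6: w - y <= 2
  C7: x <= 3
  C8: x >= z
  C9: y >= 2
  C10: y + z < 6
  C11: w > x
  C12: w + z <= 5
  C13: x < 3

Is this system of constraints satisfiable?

Setting (x, y, z, w) = (2, 2, 2, 3) satisfies everything: constraint 1: x - z = 0; constraint 3: w - z = 1, and the others follow.

Satisfiable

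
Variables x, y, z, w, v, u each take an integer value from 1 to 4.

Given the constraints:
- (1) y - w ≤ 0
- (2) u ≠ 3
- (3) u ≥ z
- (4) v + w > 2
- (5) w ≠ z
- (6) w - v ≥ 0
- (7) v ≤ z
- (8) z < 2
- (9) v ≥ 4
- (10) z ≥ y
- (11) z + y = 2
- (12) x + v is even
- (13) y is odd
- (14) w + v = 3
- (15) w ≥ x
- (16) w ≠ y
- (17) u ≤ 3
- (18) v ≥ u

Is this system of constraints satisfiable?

Unsatisfiable

From constraints 7 and 9: z ≥ v and v ≥ 4, so z ≥ 4. From constraints 3 and 17: z ≤ u and u ≤ 3, so z ≤ 3. But 3 < 4, so no value of z works.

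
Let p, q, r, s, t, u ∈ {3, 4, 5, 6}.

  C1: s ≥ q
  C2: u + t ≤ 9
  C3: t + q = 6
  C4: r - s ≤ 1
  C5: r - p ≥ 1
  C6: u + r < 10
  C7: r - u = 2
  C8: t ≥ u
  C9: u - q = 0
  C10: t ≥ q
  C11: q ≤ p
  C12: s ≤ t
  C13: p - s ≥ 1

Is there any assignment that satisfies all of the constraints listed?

Constraints 4, 5, and 13 give p − s ≥ 1, s − r ≥ -1, r − p ≥ 1.
Adding all 3 inequalities: the left sides telescope to 0, and the right sides sum to 1 + (-1) + 1 = 1. So 0 ≥ 1, which is false.

Unsatisfiable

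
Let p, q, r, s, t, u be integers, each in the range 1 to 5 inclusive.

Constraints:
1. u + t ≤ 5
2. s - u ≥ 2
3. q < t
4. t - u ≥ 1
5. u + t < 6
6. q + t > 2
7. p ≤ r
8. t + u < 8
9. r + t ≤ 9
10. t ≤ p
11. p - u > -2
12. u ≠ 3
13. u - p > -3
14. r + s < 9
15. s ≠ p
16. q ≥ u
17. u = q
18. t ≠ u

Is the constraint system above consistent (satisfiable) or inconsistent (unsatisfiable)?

Satisfiable

The assignment p = 3, q = 2, r = 3, s = 4, t = 3, u = 2 works:
  constraint 1 holds since u + t = 5.
  constraint 2 holds since s - u = 2.
  constraint 4 holds since t - u = 1.
The rest check out directly.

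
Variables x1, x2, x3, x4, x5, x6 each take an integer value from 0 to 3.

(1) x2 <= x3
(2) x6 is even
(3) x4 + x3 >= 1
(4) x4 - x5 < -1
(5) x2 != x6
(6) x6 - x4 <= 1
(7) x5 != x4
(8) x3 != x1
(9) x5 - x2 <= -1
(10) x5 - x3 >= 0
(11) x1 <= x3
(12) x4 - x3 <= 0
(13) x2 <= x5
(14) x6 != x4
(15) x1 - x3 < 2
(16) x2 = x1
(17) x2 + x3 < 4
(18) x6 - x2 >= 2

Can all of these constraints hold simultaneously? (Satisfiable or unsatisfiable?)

Unsatisfiable

Constraints 6, 9, 10, 12, and 18 give x6 − x2 ≥ 2, x2 − x5 ≥ 1, x5 − x3 ≥ 0, x3 − x4 ≥ 0, x4 − x6 ≥ -1.
Adding all 5 inequalities: the left sides telescope to 0, and the right sides sum to 2 + 1 + 0 + 0 + (-1) = 2. So 0 ≥ 2, which is false.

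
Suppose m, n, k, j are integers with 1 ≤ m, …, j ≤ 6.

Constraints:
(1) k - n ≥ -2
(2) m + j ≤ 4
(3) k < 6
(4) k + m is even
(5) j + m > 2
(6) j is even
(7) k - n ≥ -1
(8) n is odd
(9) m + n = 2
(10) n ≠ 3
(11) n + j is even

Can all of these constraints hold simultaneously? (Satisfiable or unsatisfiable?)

Constraint 8 makes n odd and constraint 6 makes j even, so n + j must be odd. Constraint 11 says n + j is even — contradiction.

Unsatisfiable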